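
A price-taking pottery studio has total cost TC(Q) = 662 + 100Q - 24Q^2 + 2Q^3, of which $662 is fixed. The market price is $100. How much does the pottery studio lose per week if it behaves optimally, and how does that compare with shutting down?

AVC = 100 - 24Q + 2Q^2 has its minimum $28 at Q = 6; price $100 clears that bar, so the firm operates.
MC = 100 - 48Q + 6Q^2. Setting P = MC and taking the root on the rising branch gives Q* = 8.
TR = 100·8 = 800. TC = 662 + 288 = 950. Profit = 800 − 950 = -$150.
By producing, the firm covers all variable cost plus $512 of fixed cost; shutting down would lose the full $662.

Profit = -$150 at Q = 8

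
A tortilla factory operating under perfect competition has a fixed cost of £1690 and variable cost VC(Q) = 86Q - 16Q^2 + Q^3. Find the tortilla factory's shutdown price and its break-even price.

Shutdown price = min AVC. AVC = 86 - 16Q + Q^2, with vertex at Q = 8 and minimum £22.
ATC = 1690/Q + 86 - 16Q + Q^2. Setting dATC/dQ = −1690/Q^2 − 16 + 2Q = 0 gives Q = 13 (since 2·13^3 − 16·13^2 = 1690).
min ATC = 1690/13 + 86 − 16·13 + 13^2 = £177. That is the break-even price.
Between these two prices the firm operates at a loss; above £177 it earns a profit.

Shutdown price = £22; break-even price = £177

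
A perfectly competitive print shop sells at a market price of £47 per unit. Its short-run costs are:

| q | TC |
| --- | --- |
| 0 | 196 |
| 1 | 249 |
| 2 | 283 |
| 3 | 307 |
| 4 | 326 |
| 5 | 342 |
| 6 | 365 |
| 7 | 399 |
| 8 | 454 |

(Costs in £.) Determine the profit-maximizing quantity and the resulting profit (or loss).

q = 7; profit = -£70

Compute π = P·q − TC at each output: q=0: -196; q=1: -202; q=2: -189; q=3: -166; q=4: -138; q=5: -107; q=6: -83; q=7: -70; q=8: -78.
Profit is maximized at q = 7. AVC there is 203/7 = £29 ≤ P, so producing beats shutting down (which would give -£196).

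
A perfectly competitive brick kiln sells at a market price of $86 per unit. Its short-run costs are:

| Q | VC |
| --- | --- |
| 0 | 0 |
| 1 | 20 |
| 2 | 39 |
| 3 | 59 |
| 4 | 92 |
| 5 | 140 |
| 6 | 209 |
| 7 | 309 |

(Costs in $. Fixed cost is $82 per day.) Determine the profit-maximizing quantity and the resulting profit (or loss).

Q = 6; profit = $225

Compute π = P·Q − TC at each output: Q=0: -82; Q=1: -16; Q=2: 51; Q=3: 117; Q=4: 170; Q=5: 208; Q=6: 225; Q=7: 211.
Profit is maximized at Q = 6. AVC there is 209/6 = $34.83 ≤ P, so producing beats shutting down (which would give -$82).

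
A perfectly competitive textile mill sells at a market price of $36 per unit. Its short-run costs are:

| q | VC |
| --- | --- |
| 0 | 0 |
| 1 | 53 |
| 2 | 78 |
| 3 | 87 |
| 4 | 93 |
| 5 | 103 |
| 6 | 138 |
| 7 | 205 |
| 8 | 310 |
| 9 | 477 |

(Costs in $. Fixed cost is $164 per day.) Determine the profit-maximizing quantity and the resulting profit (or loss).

Profit at each row (π = 36q − TC): q=0: -164; q=1: -181; q=2: -170; q=3: -143; q=4: -113; q=5: -87; q=6: -86; q=7: -117; q=8: -186; q=9: -317.
Profit is maximized at q = 6. AVC there is 138/6 = $23 ≤ P, so producing beats shutting down (which would give -$164).

q = 6; profit = -$86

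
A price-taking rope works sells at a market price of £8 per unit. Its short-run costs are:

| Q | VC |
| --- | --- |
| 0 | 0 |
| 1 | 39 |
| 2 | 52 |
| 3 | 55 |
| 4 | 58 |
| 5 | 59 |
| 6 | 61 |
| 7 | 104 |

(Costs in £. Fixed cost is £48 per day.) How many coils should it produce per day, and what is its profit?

Compute π = P·Q − TC at each output: Q=0: -48; Q=1: -79; Q=2: -84; Q=3: -79; Q=4: -74; Q=5: -67; Q=6: -61; Q=7: -96.
Profit is highest at Q = 0. Equivalently, the lowest AVC in the table is 61/6 ≈ £10.17 at Q = 6, and P = £8 falls below it — price never covers variable cost, so the firm shuts down and loses only its fixed cost.

Q = 0 (shut down); profit = -£48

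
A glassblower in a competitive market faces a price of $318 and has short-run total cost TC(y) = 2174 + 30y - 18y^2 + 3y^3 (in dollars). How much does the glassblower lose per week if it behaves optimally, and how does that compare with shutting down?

AVC = 30 - 18y + 3y^2 has its minimum $3 at y = 3; price $318 clears that bar, so the firm operates.
MC = 30 - 36y + 9y^2. Setting P = MC and taking the root on the rising branch gives y* = 8.
TR = 318·8 = 2544. TC = 2174 + 624 = 2798. Profit = 2544 − 2798 = -$254.
That loss of $254 beats the $2174 the firm would lose by shutting down; producing recovers $1920 of fixed cost.

Profit = -$254 at y = 8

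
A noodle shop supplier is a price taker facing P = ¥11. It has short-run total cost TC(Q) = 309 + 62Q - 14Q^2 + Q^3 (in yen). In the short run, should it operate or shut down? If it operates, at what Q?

From TC, MC = TC'(Q) = 62 - 28Q + 3Q^2 and AVC = VC/Q = 62 - 14Q + Q^2.
The AVC parabola has its vertex at Q = 14/2 = 7, where AVC = 62 - 14·7 + 7^2 = ¥13.
With P < min AVC (¥11 < ¥13), every unit sold adds to the loss.
Best response: produce nothing and absorb the ¥309 fixed cost.

Shut down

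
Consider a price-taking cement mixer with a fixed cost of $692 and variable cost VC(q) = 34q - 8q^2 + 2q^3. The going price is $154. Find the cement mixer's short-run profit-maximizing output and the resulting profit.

Profit = -$116 at q = 6

AVC = 34 - 8q + 2q^2 has its minimum $26 at q = 2; price $154 clears that bar, so the firm operates.
MC = 34 - 16q + 6q^2. Setting P = MC and taking the root on the rising branch gives q* = 6.
TR = 154·6 = 924. TC = 692 + 348 = 1040. Profit = 924 − 1040 = -$116.
By producing, the firm covers all variable cost plus $576 of fixed cost; shutting down would lose the full $692.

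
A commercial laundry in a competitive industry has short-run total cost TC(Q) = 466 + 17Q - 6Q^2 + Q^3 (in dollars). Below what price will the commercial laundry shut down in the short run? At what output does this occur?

$8 per unit, at Q = 3

Short-run supply begins at min AVC. From VC = 17Q - 6Q^2 + Q^3, AVC = 17 - 6Q + Q^2.
At the minimum of AVC, MC = AVC. MC = 17 - 12Q + 3Q^2; setting MC = AVC gives 2Q^2 - 6Q = 0, so Q = 3. min AVC = 8.
The firm shuts down for any P below $8.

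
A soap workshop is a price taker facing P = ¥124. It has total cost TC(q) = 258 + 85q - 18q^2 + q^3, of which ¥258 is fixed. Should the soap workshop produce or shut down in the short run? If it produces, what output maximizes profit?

Strip out fixed cost: VC = 85q - 18q^2 + q^3. Then AVC = 85 - 18q + q^2 and MC = 85 - 36q + 3q^2.
AVC is minimized where dAVC/dq = -18 + 2q = 0, at q = 9; min AVC = 85 - 18·9 + 9^2 = ¥4.
P = ¥124 exceeds min AVC = ¥4, so the firm stays open.
Solving P = MC: -39 - 36q + 3q^2 = 0 ⇒ q = -1 or 13. On the upward-sloping branch, q* = 13.
Check: AVC at q = 13 is ¥20 ≤ P, so revenue covers variable cost.
Profit = P·q − TC = 124·13 − 518 = ¥1094.

Produce at q = 13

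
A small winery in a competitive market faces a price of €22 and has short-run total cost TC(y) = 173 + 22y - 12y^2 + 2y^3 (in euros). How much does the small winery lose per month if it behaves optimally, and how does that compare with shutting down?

Profit = -€109 at y = 4

AVC = 22 - 12y + 2y^2; min AVC = €4 at y = 3. Since P = €22 ≥ min AVC, the firm produces.
MC = 22 - 24y + 6y^2. Setting P = MC and taking the root on the rising branch gives y* = 4.
TR = 22·4 = 88. TC = 173 + 24 = 197. Profit = 88 − 197 = -€109.
Shutting down would mean losing the fixed cost of €173, so operating at a loss of €109 is better by €64.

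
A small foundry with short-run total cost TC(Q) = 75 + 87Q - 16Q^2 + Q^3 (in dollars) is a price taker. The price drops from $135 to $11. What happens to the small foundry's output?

Output falls from 12 to 0 (the firm shuts down)

AVC = 87 - 16Q + Q^2, minimized at Q = 8 where min AVC = $23. MC = 87 - 32Q + 3Q^2.
With P = $135 above the shutdown price, P = MC gives Q = 12.
At P = $11 < min AVC = $23, price no longer covers variable cost at any output, so the firm shuts down: Q = 0.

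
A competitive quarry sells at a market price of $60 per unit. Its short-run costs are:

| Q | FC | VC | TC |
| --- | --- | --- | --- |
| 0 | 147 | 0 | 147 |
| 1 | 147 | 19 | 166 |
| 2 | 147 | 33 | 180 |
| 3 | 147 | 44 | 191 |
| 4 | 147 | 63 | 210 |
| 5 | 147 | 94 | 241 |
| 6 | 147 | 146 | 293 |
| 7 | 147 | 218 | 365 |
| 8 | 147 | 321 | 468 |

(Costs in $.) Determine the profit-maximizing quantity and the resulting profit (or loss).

Profit at each row (π = 60Q − TC): Q=0: -147; Q=1: -106; Q=2: -60; Q=3: -11; Q=4: 30; Q=5: 59; Q=6: 67; Q=7: 55; Q=8: 12.
Profit is maximized at Q = 6. AVC there is 146/6 = $24.33 ≤ P, so producing beats shutting down (which would give -$147).

Q = 6; profit = $67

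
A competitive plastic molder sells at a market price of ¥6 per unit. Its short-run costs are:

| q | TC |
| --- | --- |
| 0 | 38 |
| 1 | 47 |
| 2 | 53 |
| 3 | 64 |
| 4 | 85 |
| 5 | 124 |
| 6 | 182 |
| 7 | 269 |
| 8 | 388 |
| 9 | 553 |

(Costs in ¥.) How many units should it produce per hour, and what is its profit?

q = 0 (shut down); profit = -¥38

Profit at each row (π = 6q − TC): q=0: -38; q=1: -41; q=2: -41; q=3: -46; q=4: -61; q=5: -94; q=6: -146; q=7: -227; q=8: -340; q=9: -499.
Profit is highest at q = 0. Equivalently, the lowest AVC in the table is 15/2 ≈ ¥7.50 at q = 2, and P = ¥6 falls below it — price never covers variable cost, so the firm shuts down and loses only its fixed cost.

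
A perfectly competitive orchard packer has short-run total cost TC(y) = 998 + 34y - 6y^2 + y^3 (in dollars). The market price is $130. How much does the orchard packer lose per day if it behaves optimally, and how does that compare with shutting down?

Profit = -$358 at y = 8

AVC = 34 - 6y + y^2 has its minimum $25 at y = 3; price $130 clears that bar, so the firm operates.
With MC = 34 - 12y + 3y^2, P = MC on the upward-sloping part at y* = 8.
TR = 130·8 = 1040. TC = 998 + 400 = 1398. Profit = 1040 − 1398 = -$358.
By producing, the firm covers all variable cost plus $640 of fixed cost; shutting down would lose the full $998.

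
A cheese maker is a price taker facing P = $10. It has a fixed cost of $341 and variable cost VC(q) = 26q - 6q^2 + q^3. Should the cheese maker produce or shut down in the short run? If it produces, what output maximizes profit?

Variable cost is VC = 26q - 6q^2 + q^3, so AVC = VC/q = 26 - 6q + q^2 and MC = dTC/dq = 26 - 12q + 3q^2.
AVC is minimized where dAVC/dq = -6 + 2q = 0, at q = 3; min AVC = 26 - 6·3 + 3^2 = $17.
P = $10 lies below min AVC = $17; no output level covers variable cost.
The firm minimizes its loss by shutting down and losing only its fixed cost of $341.

Shut down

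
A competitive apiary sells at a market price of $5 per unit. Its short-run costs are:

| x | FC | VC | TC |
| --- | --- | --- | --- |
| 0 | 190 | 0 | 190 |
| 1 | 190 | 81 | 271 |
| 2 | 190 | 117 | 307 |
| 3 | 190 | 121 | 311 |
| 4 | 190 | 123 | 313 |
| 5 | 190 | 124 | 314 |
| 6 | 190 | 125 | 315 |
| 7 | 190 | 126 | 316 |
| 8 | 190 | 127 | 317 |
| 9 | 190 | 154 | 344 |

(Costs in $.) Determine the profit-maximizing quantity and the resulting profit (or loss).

x = 0 (shut down); profit = -$190

Tabulate TR − TC: x=0: -190; x=1: -266; x=2: -297; x=3: -296; x=4: -293; x=5: -289; x=6: -285; x=7: -281; x=8: -277; x=9: -299.
Profit is highest at x = 0. Equivalently, the lowest AVC in the table is 127/8 ≈ $15.88 at x = 8, and P = $5 falls below it — price never covers variable cost, so the firm shuts down and loses only its fixed cost.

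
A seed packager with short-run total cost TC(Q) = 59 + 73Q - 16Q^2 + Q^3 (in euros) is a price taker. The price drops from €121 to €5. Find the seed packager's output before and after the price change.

MC = 73 - 32Q + 3Q^2; the shutdown threshold is min AVC = €9 (at Q = 8).
With P = €121 above the shutdown price, P = MC gives Q = 12.
At P = €5 < min AVC = €9, price no longer covers variable cost at any output, so the firm shuts down: Q = 0.

Output falls from 12 to 0 (the firm shuts down)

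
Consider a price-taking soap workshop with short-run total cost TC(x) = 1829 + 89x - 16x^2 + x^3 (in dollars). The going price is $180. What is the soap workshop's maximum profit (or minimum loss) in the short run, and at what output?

Profit = -$139 at x = 13

AVC = 89 - 16x + x^2; min AVC = $25 at x = 8. Since P = $180 ≥ min AVC, the firm produces.
With MC = 89 - 32x + 3x^2, P = MC on the upward-sloping part at x* = 13.
TR = 180·13 = 2340. TC = 1829 + 650 = 2479. Profit = 2340 − 2479 = -$139.
Shutting down would mean losing the fixed cost of $1829, so operating at a loss of $139 is better by $1690.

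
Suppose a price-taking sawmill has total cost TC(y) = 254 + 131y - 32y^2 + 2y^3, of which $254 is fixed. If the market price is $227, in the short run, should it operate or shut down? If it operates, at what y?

Variable cost is VC = 131y - 32y^2 + 2y^3, so AVC = VC/y = 131 - 32y + 2y^2 and MC = dTC/dy = 131 - 64y + 6y^2.
AVC is minimized where dAVC/dy = -32 + 4y = 0, at y = 8; min AVC = 131 - 32·8 + 2·8^2 = $3.
Because $227 ≥ $3, revenue can cover variable cost; the firm operates.
Set P = MC: 227 = 131 - 64y + 6y^2 → -96 - 64y + 6y^2 = 0. The roots are y = -4/3 and y = 12; the profit-maximizing output is on the rising part of MC, so y* = 12.
Check: AVC at y = 12 is $35 ≤ P, so revenue covers variable cost.
Profit = P·y − TC = 227·12 − 674 = $2050.

Produce at y = 12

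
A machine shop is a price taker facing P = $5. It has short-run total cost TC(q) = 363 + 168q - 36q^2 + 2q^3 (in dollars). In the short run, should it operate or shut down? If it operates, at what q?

Variable cost is VC = 168q - 36q^2 + 2q^3, so AVC = VC/q = 168 - 36q + 2q^2 and MC = dTC/dq = 168 - 72q + 6q^2.
AVC hits its minimum where MC = AVC, at q = 9, giving min AVC = 168 - 36·9 + 2·9^2 = $6.
With P < min AVC ($5 < $6), every unit sold adds to the loss.
Shutting down limits the loss to fixed cost, $363.

Shut down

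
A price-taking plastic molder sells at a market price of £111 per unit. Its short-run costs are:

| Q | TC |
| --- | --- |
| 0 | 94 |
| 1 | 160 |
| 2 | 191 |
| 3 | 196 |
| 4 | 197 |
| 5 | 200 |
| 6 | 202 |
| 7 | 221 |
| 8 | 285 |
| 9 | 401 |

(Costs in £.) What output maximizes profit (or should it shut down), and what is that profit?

Q = 8; profit = £603

Tabulate TR − TC: Q=0: -94; Q=1: -49; Q=2: 31; Q=3: 137; Q=4: 247; Q=5: 355; Q=6: 464; Q=7: 556; Q=8: 603; Q=9: 598.
Profit is maximized at Q = 8. AVC there is 191/8 = £23.88 ≤ P, so producing beats shutting down (which would give -£94).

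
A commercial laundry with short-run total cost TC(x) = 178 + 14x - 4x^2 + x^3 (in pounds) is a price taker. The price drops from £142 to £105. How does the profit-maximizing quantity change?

Output falls from 8 to 7

AVC = 14 - 4x + x^2, minimized at x = 2 where min AVC = £10. MC = 14 - 8x + 3x^2.
At P = £142 ≥ min AVC, set P = MC on the rising branch: x = 8.
At P = £105 ≥ min AVC, set P = MC: x = 7. The firm stays open but cuts output.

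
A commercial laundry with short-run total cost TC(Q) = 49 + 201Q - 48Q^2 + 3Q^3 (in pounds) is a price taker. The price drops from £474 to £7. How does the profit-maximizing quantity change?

AVC = 201 - 48Q + 3Q^2, minimized at Q = 8 where min AVC = £9. MC = 201 - 96Q + 9Q^2.
With P = £474 above the shutdown price, P = MC gives Q = 13.
At P = £7 < min AVC = £9, price no longer covers variable cost at any output, so the firm shuts down: Q = 0.

Output falls from 13 to 0 (the firm shuts down)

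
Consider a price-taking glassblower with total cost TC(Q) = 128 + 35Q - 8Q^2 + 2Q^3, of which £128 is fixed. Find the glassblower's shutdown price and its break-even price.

Shutdown price = £27; break-even price = £67

AVC = 35 - 8Q + 2Q^2; minimized at Q = 2, giving min AVC = £27. That is the shutdown price.
ATC = 128/Q + 35 - 8Q + 2Q^2. Setting dATC/dQ = −128/Q^2 − 8 + 4Q = 0 gives Q = 4 (since 4·4^3 − 8·4^2 = 128).
min ATC = 128/4 + 35 − 8·4 + 2·4^2 = £67. That is the break-even price.
Between these two prices the firm operates at a loss; above £67 it earns a profit.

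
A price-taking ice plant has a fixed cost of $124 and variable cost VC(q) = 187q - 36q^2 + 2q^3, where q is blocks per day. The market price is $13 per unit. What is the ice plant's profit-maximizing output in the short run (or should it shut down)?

Shut down

Variable cost is VC = 187q - 36q^2 + 2q^3, so AVC = VC/q = 187 - 36q + 2q^2 and MC = dTC/dq = 187 - 72q + 6q^2.
AVC is minimized where dAVC/dq = -36 + 4q = 0, at q = 9; min AVC = 187 - 36·9 + 2·9^2 = $25.
P = $13 lies below min AVC = $25; no output level covers variable cost.
The firm minimizes its loss by shutting down and losing only its fixed cost of $124.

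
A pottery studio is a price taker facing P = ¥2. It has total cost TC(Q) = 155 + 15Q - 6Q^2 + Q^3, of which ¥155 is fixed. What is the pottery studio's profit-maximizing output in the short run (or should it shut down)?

Strip out fixed cost: VC = 15Q - 6Q^2 + Q^3. Then AVC = 15 - 6Q + Q^2 and MC = 15 - 12Q + 3Q^2.
The AVC parabola has its vertex at Q = 6/2 = 3, where AVC = 15 - 6·3 + 3^2 = ¥6.
Since P = ¥2 < min AVC = ¥6, price fails to cover variable cost at any output.
Best response: produce nothing and absorb the ¥155 fixed cost.

Shut down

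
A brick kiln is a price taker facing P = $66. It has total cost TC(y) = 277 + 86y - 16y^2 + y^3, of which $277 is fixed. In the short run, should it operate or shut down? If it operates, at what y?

Produce at y = 10

Variable cost is VC = 86y - 16y^2 + y^3, so AVC = VC/y = 86 - 16y + y^2 and MC = dTC/dy = 86 - 32y + 3y^2.
The AVC parabola has its vertex at y = 16/2 = 8, where AVC = 86 - 16·8 + 8^2 = $22.
Because $66 ≥ $22, revenue can cover variable cost; the firm operates.
Solving P = MC: 20 - 32y + 3y^2 = 0 ⇒ y = 2/3 or 10. On the upward-sloping branch, y* = 10.
Check: AVC at y = 10 is $26 ≤ P, so revenue covers variable cost.
Profit = P·y − TC = 66·10 − 537 = $123.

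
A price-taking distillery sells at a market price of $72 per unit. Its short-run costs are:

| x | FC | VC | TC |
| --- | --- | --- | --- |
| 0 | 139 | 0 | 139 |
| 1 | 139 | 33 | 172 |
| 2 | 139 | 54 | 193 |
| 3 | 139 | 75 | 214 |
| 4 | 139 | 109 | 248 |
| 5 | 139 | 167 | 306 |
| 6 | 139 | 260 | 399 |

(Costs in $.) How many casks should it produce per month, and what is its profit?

x = 5; profit = $54

Profit at each row (π = 72x − TC): x=0: -139; x=1: -100; x=2: -49; x=3: 2; x=4: 40; x=5: 54; x=6: 33.
Profit is maximized at x = 5. AVC there is 167/5 = $33.40 ≤ P, so producing beats shutting down (which would give -$139).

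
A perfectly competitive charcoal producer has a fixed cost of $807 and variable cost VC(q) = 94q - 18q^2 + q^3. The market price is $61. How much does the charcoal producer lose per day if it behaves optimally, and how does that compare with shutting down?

Profit = -$323 at q = 11

AVC = 94 - 18q + q^2 has its minimum $13 at q = 9; price $61 clears that bar, so the firm operates.
With MC = 94 - 36q + 3q^2, P = MC on the upward-sloping part at q* = 11.
TR = 61·11 = 671. TC = 807 + 187 = 994. Profit = 671 − 994 = -$323.
That loss of $323 beats the $807 the firm would lose by shutting down; producing recovers $484 of fixed cost.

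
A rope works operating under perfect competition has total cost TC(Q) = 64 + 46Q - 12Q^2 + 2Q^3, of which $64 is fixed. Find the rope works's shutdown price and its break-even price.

AVC = 46 - 12Q + 2Q^2; minimized at Q = 3, giving min AVC = $28. That is the shutdown price.
ATC = 64/Q + 46 - 12Q + 2Q^2. Setting dATC/dQ = −64/Q^2 − 12 + 4Q = 0 gives Q = 4 (since 4·4^3 − 12·4^2 = 64).
min ATC = 64/4 + 46 − 12·4 + 2·4^2 = $46. That is the break-even price.
For $28 ≤ P < $46 the firm produces at a loss; below $28 it shuts down.

Shutdown price = $28; break-even price = $46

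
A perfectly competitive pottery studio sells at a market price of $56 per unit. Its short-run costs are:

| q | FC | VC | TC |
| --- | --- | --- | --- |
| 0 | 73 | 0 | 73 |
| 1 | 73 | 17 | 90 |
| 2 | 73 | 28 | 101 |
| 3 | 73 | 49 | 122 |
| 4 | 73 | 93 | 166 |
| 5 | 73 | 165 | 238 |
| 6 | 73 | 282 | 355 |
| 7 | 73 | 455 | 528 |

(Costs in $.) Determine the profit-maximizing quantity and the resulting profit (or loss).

Tabulate TR − TC: q=0: -73; q=1: -34; q=2: 11; q=3: 46; q=4: 58; q=5: 42; q=6: -19; q=7: -136.
Profit is maximized at q = 4. AVC there is 93/4 = $23.25 ≤ P, so producing beats shutting down (which would give -$73).

q = 4; profit = $58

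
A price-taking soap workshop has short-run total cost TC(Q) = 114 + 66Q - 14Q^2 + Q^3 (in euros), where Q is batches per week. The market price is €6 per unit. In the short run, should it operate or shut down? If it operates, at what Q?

Shut down

From TC, MC = TC'(Q) = 66 - 28Q + 3Q^2 and AVC = VC/Q = 66 - 14Q + Q^2.
AVC is minimized where dAVC/dQ = -14 + 2Q = 0, at Q = 7; min AVC = 66 - 14·7 + 7^2 = €17.
Since P = €6 < min AVC = €17, price fails to cover variable cost at any output.
The firm minimizes its loss by shutting down and losing only its fixed cost of €114.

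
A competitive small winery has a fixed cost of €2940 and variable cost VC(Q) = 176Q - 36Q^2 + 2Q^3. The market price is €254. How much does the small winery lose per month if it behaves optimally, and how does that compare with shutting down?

Profit = -€236 at Q = 13

AVC = 176 - 36Q + 2Q^2; min AVC = €14 at Q = 9. Since P = €254 ≥ min AVC, the firm produces.
With MC = 176 - 72Q + 6Q^2, P = MC on the upward-sloping part at Q* = 13.
TR = 254·13 = 3302. TC = 2940 + 598 = 3538. Profit = 3302 − 3538 = -€236.
Shutting down would mean losing the fixed cost of €2940, so operating at a loss of €236 is better by €2704.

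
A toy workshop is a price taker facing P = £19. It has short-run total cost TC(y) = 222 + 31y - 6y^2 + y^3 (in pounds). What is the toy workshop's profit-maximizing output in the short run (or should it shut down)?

Shut down

Variable cost is VC = 31y - 6y^2 + y^3, so AVC = VC/y = 31 - 6y + y^2 and MC = dTC/dy = 31 - 12y + 3y^2.
AVC is minimized where dAVC/dy = -6 + 2y = 0, at y = 3; min AVC = 31 - 6·3 + 3^2 = £22.
P = £19 lies below min AVC = £22; no output level covers variable cost.
Shutting down limits the loss to fixed cost, £222.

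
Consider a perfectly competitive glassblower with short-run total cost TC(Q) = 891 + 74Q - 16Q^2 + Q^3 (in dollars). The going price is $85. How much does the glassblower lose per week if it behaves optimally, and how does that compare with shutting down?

AVC = 74 - 16Q + Q^2; min AVC = $10 at Q = 8. Since P = $85 ≥ min AVC, the firm produces.
MC = 74 - 32Q + 3Q^2. Setting P = MC and taking the root on the rising branch gives Q* = 11.
TR = 85·11 = 935. TC = 891 + 209 = 1100. Profit = 935 − 1100 = -$165.
That loss of $165 beats the $891 the firm would lose by shutting down; producing recovers $726 of fixed cost.

Profit = -$165 at Q = 11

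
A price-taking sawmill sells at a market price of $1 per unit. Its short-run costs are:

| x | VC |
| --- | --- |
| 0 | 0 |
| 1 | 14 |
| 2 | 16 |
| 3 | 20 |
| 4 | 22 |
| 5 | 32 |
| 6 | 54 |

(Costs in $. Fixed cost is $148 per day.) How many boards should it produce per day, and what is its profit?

x = 0 (shut down); profit = -$148

Tabulate TR − TC: x=0: -148; x=1: -161; x=2: -162; x=3: -165; x=4: -166; x=5: -175; x=6: -196.
Profit is highest at x = 0. Equivalently, the lowest AVC in the table is 22/4 ≈ $5.50 at x = 4, and P = $1 falls below it — price never covers variable cost, so the firm shuts down and loses only its fixed cost.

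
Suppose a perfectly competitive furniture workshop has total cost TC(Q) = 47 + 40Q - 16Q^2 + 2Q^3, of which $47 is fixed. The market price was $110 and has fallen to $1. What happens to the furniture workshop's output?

AVC = 40 - 16Q + 2Q^2, minimized at Q = 4 where min AVC = $8. MC = 40 - 32Q + 6Q^2.
At P = $110 ≥ min AVC, set P = MC on the rising branch: Q = 7.
At P = $1 < min AVC = $8, price no longer covers variable cost at any output, so the firm shuts down: Q = 0.

Output falls from 7 to 0 (the firm shuts down)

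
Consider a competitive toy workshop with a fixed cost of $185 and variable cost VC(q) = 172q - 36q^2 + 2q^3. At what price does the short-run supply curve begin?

Short-run supply begins at min AVC. From VC = 172q - 36q^2 + 2q^3, AVC = 172 - 36q + 2q^2.
dAVC/dq = -36 + 4q = 0 gives q = 9. min AVC = 172 - 36·9 + 2·9^2 = 10.
For P < $10 the firm produces nothing.

$10 per unit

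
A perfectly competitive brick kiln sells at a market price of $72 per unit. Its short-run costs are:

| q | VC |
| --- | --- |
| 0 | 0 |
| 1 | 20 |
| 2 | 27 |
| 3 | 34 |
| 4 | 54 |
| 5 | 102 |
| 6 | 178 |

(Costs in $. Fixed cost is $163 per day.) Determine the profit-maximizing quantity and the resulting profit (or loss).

q = 5; profit = $95

Tabulate TR − TC: q=0: -163; q=1: -111; q=2: -46; q=3: 19; q=4: 71; q=5: 95; q=6: 91.
Profit is maximized at q = 5. AVC there is 102/5 = $20.40 ≤ P, so producing beats shutting down (which would give -$163).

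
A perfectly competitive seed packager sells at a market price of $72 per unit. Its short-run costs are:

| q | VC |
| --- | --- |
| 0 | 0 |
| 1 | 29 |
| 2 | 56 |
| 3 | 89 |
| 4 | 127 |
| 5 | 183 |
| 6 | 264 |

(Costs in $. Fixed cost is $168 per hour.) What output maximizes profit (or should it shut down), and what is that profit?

Profit at each row (π = 72q − TC): q=0: -168; q=1: -125; q=2: -80; q=3: -41; q=4: -7; q=5: 9; q=6: 0.
Profit is maximized at q = 5. AVC there is 183/5 = $36.60 ≤ P, so producing beats shutting down (which would give -$168).

q = 5; profit = $9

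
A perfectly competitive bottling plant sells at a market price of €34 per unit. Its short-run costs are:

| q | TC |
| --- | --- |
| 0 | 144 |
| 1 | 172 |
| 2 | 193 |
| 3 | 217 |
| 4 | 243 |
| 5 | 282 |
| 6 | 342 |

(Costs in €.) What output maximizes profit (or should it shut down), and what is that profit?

Profit at each row (π = 34q − TC): q=0: -144; q=1: -138; q=2: -125; q=3: -115; q=4: -107; q=5: -112; q=6: -138.
Profit is maximized at q = 4. AVC there is 99/4 = €24.75 ≤ P, so producing beats shutting down (which would give -€144).

q = 4; profit = -€107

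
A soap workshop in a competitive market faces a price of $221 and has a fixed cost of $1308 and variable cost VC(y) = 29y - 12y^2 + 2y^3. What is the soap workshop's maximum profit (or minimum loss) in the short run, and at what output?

AVC = 29 - 12y + 2y^2; min AVC = $11 at y = 3. Since P = $221 ≥ min AVC, the firm produces.
MC = 29 - 24y + 6y^2. Setting P = MC and taking the root on the rising branch gives y* = 8.
TR = 221·8 = 1768. TC = 1308 + 488 = 1796. Profit = 1768 − 1796 = -$28.
By producing, the firm covers all variable cost plus $1280 of fixed cost; shutting down would lose the full $1308.

Profit = -$28 at y = 8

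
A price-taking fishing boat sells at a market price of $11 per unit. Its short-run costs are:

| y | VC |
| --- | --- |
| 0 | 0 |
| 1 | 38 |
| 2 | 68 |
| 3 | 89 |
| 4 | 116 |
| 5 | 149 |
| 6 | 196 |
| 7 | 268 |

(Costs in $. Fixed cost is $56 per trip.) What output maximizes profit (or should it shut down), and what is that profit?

y = 0 (shut down); profit = -$56

Tabulate TR − TC: y=0: -56; y=1: -83; y=2: -102; y=3: -112; y=4: -128; y=5: -150; y=6: -186; y=7: -247.
Profit is highest at y = 0. Equivalently, the lowest AVC in the table is 116/4 ≈ $29 at y = 4, and P = $11 falls below it — price never covers variable cost, so the firm shuts down and loses only its fixed cost.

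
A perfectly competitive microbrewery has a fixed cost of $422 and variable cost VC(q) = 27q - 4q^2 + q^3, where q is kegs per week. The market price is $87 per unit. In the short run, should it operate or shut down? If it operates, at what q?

Variable cost is VC = 27q - 4q^2 + q^3, so AVC = VC/q = 27 - 4q + q^2 and MC = dTC/dq = 27 - 8q + 3q^2.
The AVC parabola has its vertex at q = 4/2 = 2, where AVC = 27 - 4·2 + 2^2 = $23.
Since P = $87 ≥ min AVC = $23, price covers variable cost and the firm should produce.
Set P = MC: 87 = 27 - 8q + 3q^2 → -60 - 8q + 3q^2 = 0. The roots are q = -10/3 and q = 6; the profit-maximizing output is on the rising part of MC, so q* = 6.
Check: AVC at q = 6 is $39 ≤ P, so revenue covers variable cost.
Profit = P·q − TC = 87·6 − 656 = -$134, a loss, but smaller than the $422 fixed cost the firm would lose by shutting down.

Produce at q = 6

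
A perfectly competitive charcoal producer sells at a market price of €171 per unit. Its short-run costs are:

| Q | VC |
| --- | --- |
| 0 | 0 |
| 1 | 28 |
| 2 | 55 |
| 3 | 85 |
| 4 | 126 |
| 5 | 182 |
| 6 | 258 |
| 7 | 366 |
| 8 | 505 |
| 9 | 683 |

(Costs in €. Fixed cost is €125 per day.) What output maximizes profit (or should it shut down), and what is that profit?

Q = 8; profit = €738

Tabulate TR − TC: Q=0: -125; Q=1: 18; Q=2: 162; Q=3: 303; Q=4: 433; Q=5: 548; Q=6: 643; Q=7: 706; Q=8: 738; Q=9: 731.
Profit is maximized at Q = 8. AVC there is 505/8 = €63.12 ≤ P, so producing beats shutting down (which would give -€125).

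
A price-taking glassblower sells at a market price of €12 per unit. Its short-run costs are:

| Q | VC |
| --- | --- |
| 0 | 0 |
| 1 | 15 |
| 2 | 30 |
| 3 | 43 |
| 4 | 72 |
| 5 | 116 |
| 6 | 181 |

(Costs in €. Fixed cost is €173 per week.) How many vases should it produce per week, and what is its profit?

Profit at each row (π = 12Q − TC): Q=0: -173; Q=1: -176; Q=2: -179; Q=3: -180; Q=4: -197; Q=5: -229; Q=6: -282.
Profit is highest at Q = 0. Equivalently, the lowest AVC in the table is 43/3 ≈ €14.33 at Q = 3, and P = €12 falls below it — price never covers variable cost, so the firm shuts down and loses only its fixed cost.

Q = 0 (shut down); profit = -€173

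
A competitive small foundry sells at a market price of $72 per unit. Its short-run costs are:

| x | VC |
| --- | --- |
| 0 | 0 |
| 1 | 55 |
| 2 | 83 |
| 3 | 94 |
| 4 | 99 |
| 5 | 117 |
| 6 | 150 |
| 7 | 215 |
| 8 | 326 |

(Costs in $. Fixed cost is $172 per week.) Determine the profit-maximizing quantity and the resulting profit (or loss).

Tabulate TR − TC: x=0: -172; x=1: -155; x=2: -111; x=3: -50; x=4: 17; x=5: 71; x=6: 110; x=7: 117; x=8: 78.
Profit is maximized at x = 7. AVC there is 215/7 = $30.71 ≤ P, so producing beats shutting down (which would give -$172).

x = 7; profit = $117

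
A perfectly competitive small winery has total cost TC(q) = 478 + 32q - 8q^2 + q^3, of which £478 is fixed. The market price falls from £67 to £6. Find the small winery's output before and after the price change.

AVC = 32 - 8q + q^2, minimized at q = 4 where min AVC = £16. MC = 32 - 16q + 3q^2.
With P = £67 above the shutdown price, P = MC gives q = 7.
At P = £6 < min AVC = £16, price no longer covers variable cost at any output, so the firm shuts down: q = 0.

Output falls from 7 to 0 (the firm shuts down)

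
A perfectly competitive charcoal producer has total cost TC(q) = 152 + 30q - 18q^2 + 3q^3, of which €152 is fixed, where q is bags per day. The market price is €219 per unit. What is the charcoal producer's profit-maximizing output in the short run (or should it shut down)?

Produce at q = 7

From TC, MC = TC'(q) = 30 - 36q + 9q^2 and AVC = VC/q = 30 - 18q + 3q^2.
The AVC parabola has its vertex at q = 18/6 = 3, where AVC = 30 - 18·3 + 3·3^2 = €3.
Because €219 ≥ €3, revenue can cover variable cost; the firm operates.
Set P = MC: 219 = 30 - 36q + 9q^2 → -189 - 36q + 9q^2 = 0. The roots are q = -3 and q = 7; the profit-maximizing output is on the rising part of MC, so q* = 7.
Check: AVC at q = 7 is €51 ≤ P, so revenue covers variable cost.
Profit = P·q − TC = 219·7 − 509 = €1024.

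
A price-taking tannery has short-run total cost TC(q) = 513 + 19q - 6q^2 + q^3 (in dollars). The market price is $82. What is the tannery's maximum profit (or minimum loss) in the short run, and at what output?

AVC = 19 - 6q + q^2; min AVC = $10 at q = 3. Since P = $82 ≥ min AVC, the firm produces.
MC = 19 - 12q + 3q^2. Setting P = MC and taking the root on the rising branch gives q* = 7.
TR = 82·7 = 574. TC = 513 + 182 = 695. Profit = 574 − 695 = -$121.
By producing, the firm covers all variable cost plus $392 of fixed cost; shutting down would lose the full $513.

Profit = -$121 at q = 7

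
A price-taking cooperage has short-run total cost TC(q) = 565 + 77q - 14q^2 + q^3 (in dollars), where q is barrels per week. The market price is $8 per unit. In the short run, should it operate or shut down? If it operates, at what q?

From TC, MC = TC'(q) = 77 - 28q + 3q^2 and AVC = VC/q = 77 - 14q + q^2.
AVC is minimized where dAVC/dq = -14 + 2q = 0, at q = 7; min AVC = 77 - 14·7 + 7^2 = $28.
Since P = $8 < min AVC = $28, price fails to cover variable cost at any output.
The firm minimizes its loss by shutting down and losing only its fixed cost of $565.

Shut down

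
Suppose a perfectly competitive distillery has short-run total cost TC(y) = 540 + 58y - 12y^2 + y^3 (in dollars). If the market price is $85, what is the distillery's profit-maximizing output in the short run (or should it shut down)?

Produce at y = 9

Variable cost is VC = 58y - 12y^2 + y^3, so AVC = VC/y = 58 - 12y + y^2 and MC = dTC/dy = 58 - 24y + 3y^2.
AVC hits its minimum where MC = AVC, at y = 6, giving min AVC = 58 - 12·6 + 6^2 = $22.
Because $85 ≥ $22, revenue can cover variable cost; the firm operates.
Solving P = MC: -27 - 24y + 3y^2 = 0 ⇒ y = -1 or 9. On the upward-sloping branch, y* = 9.
Check: AVC at y = 9 is $31 ≤ P, so revenue covers variable cost.
Profit = P·y − TC = 85·9 − 819 = -$54, a loss, but smaller than the $540 fixed cost the firm would lose by shutting down.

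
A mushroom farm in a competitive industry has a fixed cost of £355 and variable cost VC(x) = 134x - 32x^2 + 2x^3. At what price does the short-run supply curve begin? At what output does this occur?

The firm shuts down when price falls below the minimum of average variable cost. AVC = VC/x = 134 - 32x + 2x^2.
dAVC/dx = -32 + 4x = 0 gives x = 8. min AVC = 134 - 32·8 + 2·8^2 = 6.
For P < £6 the firm produces nothing.

£6 per unit, at x = 8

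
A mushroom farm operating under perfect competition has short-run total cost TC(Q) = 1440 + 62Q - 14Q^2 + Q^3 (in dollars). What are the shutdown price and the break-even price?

Shutdown price = $13; break-even price = $158

Shutdown price = min AVC. AVC = 62 - 14Q + Q^2, with vertex at Q = 7 and minimum $13.
ATC = 1440/Q + 62 - 14Q + Q^2. Setting dATC/dQ = −1440/Q^2 − 14 + 2Q = 0 gives Q = 12 (since 2·12^3 − 14·12^2 = 1440).
min ATC = 1440/12 + 62 − 14·12 + 12^2 = $158. That is the break-even price.
Between these two prices the firm operates at a loss; above $158 it earns a profit.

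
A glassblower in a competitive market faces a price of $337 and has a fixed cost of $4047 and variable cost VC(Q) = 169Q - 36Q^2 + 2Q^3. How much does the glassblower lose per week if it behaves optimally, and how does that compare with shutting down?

Profit = -$127 at Q = 14

AVC = 169 - 36Q + 2Q^2; min AVC = $7 at Q = 9. Since P = $337 ≥ min AVC, the firm produces.
With MC = 169 - 72Q + 6Q^2, P = MC on the upward-sloping part at Q* = 14.
TR = 337·14 = 4718. TC = 4047 + 798 = 4845. Profit = 4718 − 4845 = -$127.
Shutting down would mean losing the fixed cost of $4047, so operating at a loss of $127 is better by $3920.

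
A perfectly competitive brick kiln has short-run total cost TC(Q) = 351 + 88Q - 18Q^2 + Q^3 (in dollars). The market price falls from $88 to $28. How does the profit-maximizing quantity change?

Output falls from 12 to 10

AVC = 88 - 18Q + Q^2, minimized at Q = 9 where min AVC = $7. MC = 88 - 36Q + 3Q^2.
At P = $88 ≥ min AVC, set P = MC on the rising branch: Q = 12.
At P = $28 ≥ min AVC, set P = MC: Q = 10. The firm stays open but cuts output.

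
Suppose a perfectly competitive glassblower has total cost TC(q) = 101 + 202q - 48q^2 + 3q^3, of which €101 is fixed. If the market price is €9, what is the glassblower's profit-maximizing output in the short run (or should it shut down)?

Shut down

From TC, MC = TC'(q) = 202 - 96q + 9q^2 and AVC = VC/q = 202 - 48q + 3q^2.
AVC is minimized where dAVC/dq = -48 + 6q = 0, at q = 8; min AVC = 202 - 48·8 + 3·8^2 = €10.
Since P = €9 < min AVC = €10, price fails to cover variable cost at any output.
The firm minimizes its loss by shutting down and losing only its fixed cost of €101.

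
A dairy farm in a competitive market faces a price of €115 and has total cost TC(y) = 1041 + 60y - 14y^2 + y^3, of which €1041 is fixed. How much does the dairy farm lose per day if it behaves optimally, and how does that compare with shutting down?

AVC = 60 - 14y + y^2 has its minimum €11 at y = 7; price €115 clears that bar, so the firm operates.
MC = 60 - 28y + 3y^2. Setting P = MC and taking the root on the rising branch gives y* = 11.
TR = 115·11 = 1265. TC = 1041 + 297 = 1338. Profit = 1265 − 1338 = -€73.
By producing, the firm covers all variable cost plus €968 of fixed cost; shutting down would lose the full €1041.

Profit = -€73 at y = 11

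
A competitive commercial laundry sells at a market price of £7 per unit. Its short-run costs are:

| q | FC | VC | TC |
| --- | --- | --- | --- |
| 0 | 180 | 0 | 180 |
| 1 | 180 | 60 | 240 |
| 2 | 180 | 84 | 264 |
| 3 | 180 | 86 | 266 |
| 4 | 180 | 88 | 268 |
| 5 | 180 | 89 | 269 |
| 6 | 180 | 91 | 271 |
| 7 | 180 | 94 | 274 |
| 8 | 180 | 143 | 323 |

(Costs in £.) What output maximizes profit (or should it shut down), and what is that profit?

q = 0 (shut down); profit = -£180

Tabulate TR − TC: q=0: -180; q=1: -233; q=2: -250; q=3: -245; q=4: -240; q=5: -234; q=6: -229; q=7: -225; q=8: -267.
Profit is highest at q = 0. Equivalently, the lowest AVC in the table is 94/7 ≈ £13.43 at q = 7, and P = £7 falls below it — price never covers variable cost, so the firm shuts down and loses only its fixed cost.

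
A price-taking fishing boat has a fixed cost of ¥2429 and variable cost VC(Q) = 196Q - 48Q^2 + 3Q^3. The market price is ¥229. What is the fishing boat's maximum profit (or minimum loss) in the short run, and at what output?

AVC = 196 - 48Q + 3Q^2 has its minimum ¥4 at Q = 8; price ¥229 clears that bar, so the firm operates.
With MC = 196 - 96Q + 9Q^2, P = MC on the upward-sloping part at Q* = 11.
TR = 229·11 = 2519. TC = 2429 + 341 = 2770. Profit = 2519 − 2770 = -¥251.
By producing, the firm covers all variable cost plus ¥2178 of fixed cost; shutting down would lose the full ¥2429.

Profit = -¥251 at Q = 11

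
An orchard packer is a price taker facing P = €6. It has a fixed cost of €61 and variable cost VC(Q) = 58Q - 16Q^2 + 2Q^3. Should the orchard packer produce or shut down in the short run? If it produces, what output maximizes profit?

Strip out fixed cost: VC = 58Q - 16Q^2 + 2Q^3. Then AVC = 58 - 16Q + 2Q^2 and MC = 58 - 32Q + 6Q^2.
AVC is minimized where dAVC/dQ = -16 + 4Q = 0, at Q = 4; min AVC = 58 - 16·4 + 2·4^2 = €26.
P = €6 lies below min AVC = €26; no output level covers variable cost.
The firm minimizes its loss by shutting down and losing only its fixed cost of €61.

Shut down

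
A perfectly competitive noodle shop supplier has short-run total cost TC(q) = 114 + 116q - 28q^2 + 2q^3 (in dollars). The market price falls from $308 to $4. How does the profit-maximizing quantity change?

MC = 116 - 56q + 6q^2; the shutdown threshold is min AVC = $18 (at q = 7).
With P = $308 above the shutdown price, P = MC gives q = 12.
At P = $4 < min AVC = $18, price no longer covers variable cost at any output, so the firm shuts down: q = 0.

Output falls from 12 to 0 (the firm shuts down)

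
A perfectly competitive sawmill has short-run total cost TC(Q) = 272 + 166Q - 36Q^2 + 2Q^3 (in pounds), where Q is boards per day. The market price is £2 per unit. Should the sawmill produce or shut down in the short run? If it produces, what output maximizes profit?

Variable cost is VC = 166Q - 36Q^2 + 2Q^3, so AVC = VC/Q = 166 - 36Q + 2Q^2 and MC = dTC/dQ = 166 - 72Q + 6Q^2.
AVC is minimized where dAVC/dQ = -36 + 4Q = 0, at Q = 9; min AVC = 166 - 36·9 + 2·9^2 = £4.
With P < min AVC (£2 < £4), every unit sold adds to the loss.
Best response: produce nothing and absorb the £272 fixed cost.

Shut down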